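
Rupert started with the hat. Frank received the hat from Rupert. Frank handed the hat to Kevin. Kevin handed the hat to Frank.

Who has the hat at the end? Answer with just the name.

Answer: Frank

Derivation:
Tracking the hat through each event:
Start: Rupert has the hat.
After event 1: Frank has the hat.
After event 2: Kevin has the hat.
After event 3: Frank has the hat.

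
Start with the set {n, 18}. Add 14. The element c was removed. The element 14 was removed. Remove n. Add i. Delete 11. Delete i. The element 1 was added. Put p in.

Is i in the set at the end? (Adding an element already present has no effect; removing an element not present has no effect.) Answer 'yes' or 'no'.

Tracking the set through each operation:
Start: {18, n}
Event 1 (add 14): added. Set: {14, 18, n}
Event 2 (remove c): not present, no change. Set: {14, 18, n}
Event 3 (remove 14): removed. Set: {18, n}
Event 4 (remove n): removed. Set: {18}
Event 5 (add i): added. Set: {18, i}
Event 6 (remove 11): not present, no change. Set: {18, i}
Event 7 (remove i): removed. Set: {18}
Event 8 (add 1): added. Set: {1, 18}
Event 9 (add p): added. Set: {1, 18, p}

Final set: {1, 18, p} (size 3)
i is NOT in the final set.

Answer: no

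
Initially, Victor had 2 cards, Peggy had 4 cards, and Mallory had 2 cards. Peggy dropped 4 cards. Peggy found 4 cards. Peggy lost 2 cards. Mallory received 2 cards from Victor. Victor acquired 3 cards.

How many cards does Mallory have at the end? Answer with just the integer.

Answer: 4

Derivation:
Tracking counts step by step:
Start: Victor=2, Peggy=4, Mallory=2
Event 1 (Peggy -4): Peggy: 4 -> 0. State: Victor=2, Peggy=0, Mallory=2
Event 2 (Peggy +4): Peggy: 0 -> 4. State: Victor=2, Peggy=4, Mallory=2
Event 3 (Peggy -2): Peggy: 4 -> 2. State: Victor=2, Peggy=2, Mallory=2
Event 4 (Victor -> Mallory, 2): Victor: 2 -> 0, Mallory: 2 -> 4. State: Victor=0, Peggy=2, Mallory=4
Event 5 (Victor +3): Victor: 0 -> 3. State: Victor=3, Peggy=2, Mallory=4

Mallory's final count: 4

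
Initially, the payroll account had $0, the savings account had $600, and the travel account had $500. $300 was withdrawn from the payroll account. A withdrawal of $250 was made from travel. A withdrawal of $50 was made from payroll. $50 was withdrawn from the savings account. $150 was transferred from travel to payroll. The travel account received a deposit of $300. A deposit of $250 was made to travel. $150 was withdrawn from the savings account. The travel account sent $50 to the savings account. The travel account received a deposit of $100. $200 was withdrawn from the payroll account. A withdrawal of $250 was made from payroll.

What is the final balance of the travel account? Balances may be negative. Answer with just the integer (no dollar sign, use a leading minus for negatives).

Answer: 700

Derivation:
Tracking account balances step by step:
Start: payroll=0, savings=600, travel=500
Event 1 (withdraw 300 from payroll): payroll: 0 - 300 = -300. Balances: payroll=-300, savings=600, travel=500
Event 2 (withdraw 250 from travel): travel: 500 - 250 = 250. Balances: payroll=-300, savings=600, travel=250
Event 3 (withdraw 50 from payroll): payroll: -300 - 50 = -350. Balances: payroll=-350, savings=600, travel=250
Event 4 (withdraw 50 from savings): savings: 600 - 50 = 550. Balances: payroll=-350, savings=550, travel=250
Event 5 (transfer 150 travel -> payroll): travel: 250 - 150 = 100, payroll: -350 + 150 = -200. Balances: payroll=-200, savings=550, travel=100
Event 6 (deposit 300 to travel): travel: 100 + 300 = 400. Balances: payroll=-200, savings=550, travel=400
Event 7 (deposit 250 to travel): travel: 400 + 250 = 650. Balances: payroll=-200, savings=550, travel=650
Event 8 (withdraw 150 from savings): savings: 550 - 150 = 400. Balances: payroll=-200, savings=400, travel=650
Event 9 (transfer 50 travel -> savings): travel: 650 - 50 = 600, savings: 400 + 50 = 450. Balances: payroll=-200, savings=450, travel=600
Event 10 (deposit 100 to travel): travel: 600 + 100 = 700. Balances: payroll=-200, savings=450, travel=700
Event 11 (withdraw 200 from payroll): payroll: -200 - 200 = -400. Balances: payroll=-400, savings=450, travel=700
Event 12 (withdraw 250 from payroll): payroll: -400 - 250 = -650. Balances: payroll=-650, savings=450, travel=700

Final balance of travel: 700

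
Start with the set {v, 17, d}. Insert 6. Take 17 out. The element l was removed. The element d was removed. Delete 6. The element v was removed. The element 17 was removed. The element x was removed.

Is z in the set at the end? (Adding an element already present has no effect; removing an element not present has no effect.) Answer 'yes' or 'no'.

Answer: no

Derivation:
Tracking the set through each operation:
Start: {17, d, v}
Event 1 (add 6): added. Set: {17, 6, d, v}
Event 2 (remove 17): removed. Set: {6, d, v}
Event 3 (remove l): not present, no change. Set: {6, d, v}
Event 4 (remove d): removed. Set: {6, v}
Event 5 (remove 6): removed. Set: {v}
Event 6 (remove v): removed. Set: {}
Event 7 (remove 17): not present, no change. Set: {}
Event 8 (remove x): not present, no change. Set: {}

Final set: {} (size 0)
z is NOT in the final set.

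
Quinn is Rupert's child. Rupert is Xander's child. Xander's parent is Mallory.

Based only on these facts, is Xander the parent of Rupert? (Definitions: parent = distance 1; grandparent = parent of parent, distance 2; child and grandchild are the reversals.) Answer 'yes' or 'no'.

Answer: yes

Derivation:
Reconstructing the parent chain from the given facts:
  Mallory -> Xander -> Rupert -> Quinn
(each arrow means 'parent of the next')
Positions in the chain (0 = top):
  position of Mallory: 0
  position of Xander: 1
  position of Rupert: 2
  position of Quinn: 3

Xander is at position 1, Rupert is at position 2; signed distance (j - i) = 1.
'parent' requires j - i = 1. Actual distance is 1, so the relation HOLDS.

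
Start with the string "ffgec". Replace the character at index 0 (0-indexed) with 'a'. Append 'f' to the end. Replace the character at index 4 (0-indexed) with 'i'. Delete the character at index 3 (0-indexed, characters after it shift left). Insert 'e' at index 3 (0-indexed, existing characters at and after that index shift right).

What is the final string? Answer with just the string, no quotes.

Applying each edit step by step:
Start: "ffgec"
Op 1 (replace idx 0: 'f' -> 'a'): "ffgec" -> "afgec"
Op 2 (append 'f'): "afgec" -> "afgecf"
Op 3 (replace idx 4: 'c' -> 'i'): "afgecf" -> "afgeif"
Op 4 (delete idx 3 = 'e'): "afgeif" -> "afgif"
Op 5 (insert 'e' at idx 3): "afgif" -> "afgeif"

Answer: afgeif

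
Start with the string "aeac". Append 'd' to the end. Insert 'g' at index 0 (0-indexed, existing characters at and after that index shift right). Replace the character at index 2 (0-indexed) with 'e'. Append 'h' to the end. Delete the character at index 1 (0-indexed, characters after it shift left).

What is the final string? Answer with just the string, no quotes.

Applying each edit step by step:
Start: "aeac"
Op 1 (append 'd'): "aeac" -> "aeacd"
Op 2 (insert 'g' at idx 0): "aeacd" -> "gaeacd"
Op 3 (replace idx 2: 'e' -> 'e'): "gaeacd" -> "gaeacd"
Op 4 (append 'h'): "gaeacd" -> "gaeacdh"
Op 5 (delete idx 1 = 'a'): "gaeacdh" -> "geacdh"

Answer: geacdh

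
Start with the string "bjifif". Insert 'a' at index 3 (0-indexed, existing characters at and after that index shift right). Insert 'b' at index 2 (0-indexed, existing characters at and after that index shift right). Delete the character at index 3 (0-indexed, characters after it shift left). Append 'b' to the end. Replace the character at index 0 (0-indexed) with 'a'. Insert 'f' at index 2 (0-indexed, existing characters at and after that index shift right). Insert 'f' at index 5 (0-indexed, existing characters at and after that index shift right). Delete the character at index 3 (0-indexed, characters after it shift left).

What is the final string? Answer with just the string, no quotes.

Applying each edit step by step:
Start: "bjifif"
Op 1 (insert 'a' at idx 3): "bjifif" -> "bjiafif"
Op 2 (insert 'b' at idx 2): "bjiafif" -> "bjbiafif"
Op 3 (delete idx 3 = 'i'): "bjbiafif" -> "bjbafif"
Op 4 (append 'b'): "bjbafif" -> "bjbafifb"
Op 5 (replace idx 0: 'b' -> 'a'): "bjbafifb" -> "ajbafifb"
Op 6 (insert 'f' at idx 2): "ajbafifb" -> "ajfbafifb"
Op 7 (insert 'f' at idx 5): "ajfbafifb" -> "ajfbaffifb"
Op 8 (delete idx 3 = 'b'): "ajfbaffifb" -> "ajfaffifb"

Answer: ajfaffifb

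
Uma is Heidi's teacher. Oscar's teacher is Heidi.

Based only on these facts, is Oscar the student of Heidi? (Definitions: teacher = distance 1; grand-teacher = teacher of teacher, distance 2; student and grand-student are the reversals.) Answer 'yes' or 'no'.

Reconstructing the teacher chain from the given facts:
  Uma -> Heidi -> Oscar
(each arrow means 'teacher of the next')
Positions in the chain (0 = top):
  position of Uma: 0
  position of Heidi: 1
  position of Oscar: 2

Oscar is at position 2, Heidi is at position 1; signed distance (j - i) = -1.
'student' requires j - i = -1. Actual distance is -1, so the relation HOLDS.

Answer: yes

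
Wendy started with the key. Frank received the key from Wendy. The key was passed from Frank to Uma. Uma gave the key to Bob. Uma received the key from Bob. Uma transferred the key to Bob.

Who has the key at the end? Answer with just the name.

Answer: Bob

Derivation:
Tracking the key through each event:
Start: Wendy has the key.
After event 1: Frank has the key.
After event 2: Uma has the key.
After event 3: Bob has the key.
After event 4: Uma has the key.
After event 5: Bob has the key.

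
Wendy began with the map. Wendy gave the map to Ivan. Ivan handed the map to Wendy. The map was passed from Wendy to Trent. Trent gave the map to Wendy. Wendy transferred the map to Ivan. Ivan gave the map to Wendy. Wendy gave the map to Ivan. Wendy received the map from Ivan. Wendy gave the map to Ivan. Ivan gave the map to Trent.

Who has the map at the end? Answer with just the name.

Tracking the map through each event:
Start: Wendy has the map.
After event 1: Ivan has the map.
After event 2: Wendy has the map.
After event 3: Trent has the map.
After event 4: Wendy has the map.
After event 5: Ivan has the map.
After event 6: Wendy has the map.
After event 7: Ivan has the map.
After event 8: Wendy has the map.
After event 9: Ivan has the map.
After event 10: Trent has the map.

Answer: Trent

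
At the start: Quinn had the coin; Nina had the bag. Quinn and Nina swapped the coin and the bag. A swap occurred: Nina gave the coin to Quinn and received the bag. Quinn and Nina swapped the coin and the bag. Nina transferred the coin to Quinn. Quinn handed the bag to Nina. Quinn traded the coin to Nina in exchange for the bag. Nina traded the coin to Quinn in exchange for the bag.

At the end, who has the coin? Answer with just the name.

Tracking all object holders:
Start: coin:Quinn, bag:Nina
Event 1 (swap coin<->bag: now coin:Nina, bag:Quinn). State: coin:Nina, bag:Quinn
Event 2 (swap coin<->bag: now coin:Quinn, bag:Nina). State: coin:Quinn, bag:Nina
Event 3 (swap coin<->bag: now coin:Nina, bag:Quinn). State: coin:Nina, bag:Quinn
Event 4 (give coin: Nina -> Quinn). State: coin:Quinn, bag:Quinn
Event 5 (give bag: Quinn -> Nina). State: coin:Quinn, bag:Nina
Event 6 (swap coin<->bag: now coin:Nina, bag:Quinn). State: coin:Nina, bag:Quinn
Event 7 (swap coin<->bag: now coin:Quinn, bag:Nina). State: coin:Quinn, bag:Nina

Final state: coin:Quinn, bag:Nina
The coin is held by Quinn.

Answer: Quinn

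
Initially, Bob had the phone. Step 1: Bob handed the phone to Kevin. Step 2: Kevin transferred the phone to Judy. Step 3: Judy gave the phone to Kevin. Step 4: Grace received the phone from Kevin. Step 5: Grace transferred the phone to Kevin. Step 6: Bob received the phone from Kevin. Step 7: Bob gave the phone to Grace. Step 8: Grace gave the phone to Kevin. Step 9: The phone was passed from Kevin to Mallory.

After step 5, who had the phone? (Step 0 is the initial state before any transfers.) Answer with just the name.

Tracking the phone holder through step 5:
After step 0 (start): Bob
After step 1: Kevin
After step 2: Judy
After step 3: Kevin
After step 4: Grace
After step 5: Kevin

At step 5, the holder is Kevin.

Answer: Kevin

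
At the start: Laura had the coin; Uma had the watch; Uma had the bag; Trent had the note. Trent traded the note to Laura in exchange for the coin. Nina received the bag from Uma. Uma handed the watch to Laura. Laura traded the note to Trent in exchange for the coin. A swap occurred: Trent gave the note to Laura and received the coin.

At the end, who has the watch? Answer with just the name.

Tracking all object holders:
Start: coin:Laura, watch:Uma, bag:Uma, note:Trent
Event 1 (swap note<->coin: now note:Laura, coin:Trent). State: coin:Trent, watch:Uma, bag:Uma, note:Laura
Event 2 (give bag: Uma -> Nina). State: coin:Trent, watch:Uma, bag:Nina, note:Laura
Event 3 (give watch: Uma -> Laura). State: coin:Trent, watch:Laura, bag:Nina, note:Laura
Event 4 (swap note<->coin: now note:Trent, coin:Laura). State: coin:Laura, watch:Laura, bag:Nina, note:Trent
Event 5 (swap note<->coin: now note:Laura, coin:Trent). State: coin:Trent, watch:Laura, bag:Nina, note:Laura

Final state: coin:Trent, watch:Laura, bag:Nina, note:Laura
The watch is held by Laura.

Answer: Laura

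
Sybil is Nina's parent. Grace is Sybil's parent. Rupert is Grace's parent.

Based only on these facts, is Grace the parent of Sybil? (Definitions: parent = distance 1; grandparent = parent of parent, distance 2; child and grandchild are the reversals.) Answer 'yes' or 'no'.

Answer: yes

Derivation:
Reconstructing the parent chain from the given facts:
  Rupert -> Grace -> Sybil -> Nina
(each arrow means 'parent of the next')
Positions in the chain (0 = top):
  position of Rupert: 0
  position of Grace: 1
  position of Sybil: 2
  position of Nina: 3

Grace is at position 1, Sybil is at position 2; signed distance (j - i) = 1.
'parent' requires j - i = 1. Actual distance is 1, so the relation HOLDS.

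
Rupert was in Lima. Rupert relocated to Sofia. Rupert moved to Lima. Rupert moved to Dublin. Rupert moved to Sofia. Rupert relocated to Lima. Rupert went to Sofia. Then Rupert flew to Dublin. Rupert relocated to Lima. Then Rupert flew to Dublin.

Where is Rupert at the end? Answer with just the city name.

Answer: Dublin

Derivation:
Tracking Rupert's location:
Start: Rupert is in Lima.
After move 1: Lima -> Sofia. Rupert is in Sofia.
After move 2: Sofia -> Lima. Rupert is in Lima.
After move 3: Lima -> Dublin. Rupert is in Dublin.
After move 4: Dublin -> Sofia. Rupert is in Sofia.
After move 5: Sofia -> Lima. Rupert is in Lima.
After move 6: Lima -> Sofia. Rupert is in Sofia.
After move 7: Sofia -> Dublin. Rupert is in Dublin.
After move 8: Dublin -> Lima. Rupert is in Lima.
After move 9: Lima -> Dublin. Rupert is in Dublin.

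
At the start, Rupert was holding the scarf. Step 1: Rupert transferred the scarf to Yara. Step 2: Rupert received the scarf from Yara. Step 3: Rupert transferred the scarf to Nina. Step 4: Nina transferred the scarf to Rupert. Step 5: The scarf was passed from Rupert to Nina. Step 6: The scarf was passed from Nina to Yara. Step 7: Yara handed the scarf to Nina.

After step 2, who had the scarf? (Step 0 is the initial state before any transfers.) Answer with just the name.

Tracking the scarf holder through step 2:
After step 0 (start): Rupert
After step 1: Yara
After step 2: Rupert

At step 2, the holder is Rupert.

Answer: Rupert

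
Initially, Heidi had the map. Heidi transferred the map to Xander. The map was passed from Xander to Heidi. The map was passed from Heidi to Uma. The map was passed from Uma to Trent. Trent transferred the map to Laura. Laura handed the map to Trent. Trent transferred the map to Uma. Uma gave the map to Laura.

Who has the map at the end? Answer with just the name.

Tracking the map through each event:
Start: Heidi has the map.
After event 1: Xander has the map.
After event 2: Heidi has the map.
After event 3: Uma has the map.
After event 4: Trent has the map.
After event 5: Laura has the map.
After event 6: Trent has the map.
After event 7: Uma has the map.
After event 8: Laura has the map.

Answer: Laura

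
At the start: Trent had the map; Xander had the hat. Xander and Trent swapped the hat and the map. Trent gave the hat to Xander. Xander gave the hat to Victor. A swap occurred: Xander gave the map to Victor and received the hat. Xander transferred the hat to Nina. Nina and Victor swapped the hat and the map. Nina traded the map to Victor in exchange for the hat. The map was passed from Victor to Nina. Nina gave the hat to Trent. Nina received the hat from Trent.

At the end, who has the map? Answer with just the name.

Answer: Nina

Derivation:
Tracking all object holders:
Start: map:Trent, hat:Xander
Event 1 (swap hat<->map: now hat:Trent, map:Xander). State: map:Xander, hat:Trent
Event 2 (give hat: Trent -> Xander). State: map:Xander, hat:Xander
Event 3 (give hat: Xander -> Victor). State: map:Xander, hat:Victor
Event 4 (swap map<->hat: now map:Victor, hat:Xander). State: map:Victor, hat:Xander
Event 5 (give hat: Xander -> Nina). State: map:Victor, hat:Nina
Event 6 (swap hat<->map: now hat:Victor, map:Nina). State: map:Nina, hat:Victor
Event 7 (swap map<->hat: now map:Victor, hat:Nina). State: map:Victor, hat:Nina
Event 8 (give map: Victor -> Nina). State: map:Nina, hat:Nina
Event 9 (give hat: Nina -> Trent). State: map:Nina, hat:Trent
Event 10 (give hat: Trent -> Nina). State: map:Nina, hat:Nina

Final state: map:Nina, hat:Nina
The map is held by Nina.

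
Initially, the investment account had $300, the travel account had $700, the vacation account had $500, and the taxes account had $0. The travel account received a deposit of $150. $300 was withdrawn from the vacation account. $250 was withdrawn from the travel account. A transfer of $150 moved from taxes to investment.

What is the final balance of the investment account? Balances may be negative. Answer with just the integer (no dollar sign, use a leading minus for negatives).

Tracking account balances step by step:
Start: investment=300, travel=700, vacation=500, taxes=0
Event 1 (deposit 150 to travel): travel: 700 + 150 = 850. Balances: investment=300, travel=850, vacation=500, taxes=0
Event 2 (withdraw 300 from vacation): vacation: 500 - 300 = 200. Balances: investment=300, travel=850, vacation=200, taxes=0
Event 3 (withdraw 250 from travel): travel: 850 - 250 = 600. Balances: investment=300, travel=600, vacation=200, taxes=0
Event 4 (transfer 150 taxes -> investment): taxes: 0 - 150 = -150, investment: 300 + 150 = 450. Balances: investment=450, travel=600, vacation=200, taxes=-150

Final balance of investment: 450

Answer: 450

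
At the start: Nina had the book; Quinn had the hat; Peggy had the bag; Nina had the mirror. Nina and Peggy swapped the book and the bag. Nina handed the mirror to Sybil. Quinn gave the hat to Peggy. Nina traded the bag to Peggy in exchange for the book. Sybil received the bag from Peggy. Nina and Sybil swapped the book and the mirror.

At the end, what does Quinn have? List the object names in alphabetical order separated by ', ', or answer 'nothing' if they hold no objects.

Answer: nothing

Derivation:
Tracking all object holders:
Start: book:Nina, hat:Quinn, bag:Peggy, mirror:Nina
Event 1 (swap book<->bag: now book:Peggy, bag:Nina). State: book:Peggy, hat:Quinn, bag:Nina, mirror:Nina
Event 2 (give mirror: Nina -> Sybil). State: book:Peggy, hat:Quinn, bag:Nina, mirror:Sybil
Event 3 (give hat: Quinn -> Peggy). State: book:Peggy, hat:Peggy, bag:Nina, mirror:Sybil
Event 4 (swap bag<->book: now bag:Peggy, book:Nina). State: book:Nina, hat:Peggy, bag:Peggy, mirror:Sybil
Event 5 (give bag: Peggy -> Sybil). State: book:Nina, hat:Peggy, bag:Sybil, mirror:Sybil
Event 6 (swap book<->mirror: now book:Sybil, mirror:Nina). State: book:Sybil, hat:Peggy, bag:Sybil, mirror:Nina

Final state: book:Sybil, hat:Peggy, bag:Sybil, mirror:Nina
Quinn holds: (nothing).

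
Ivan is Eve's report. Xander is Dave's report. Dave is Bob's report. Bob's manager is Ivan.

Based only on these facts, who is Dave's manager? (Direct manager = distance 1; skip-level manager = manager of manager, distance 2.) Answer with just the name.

Reconstructing the manager chain from the given facts:
  Eve -> Ivan -> Bob -> Dave -> Xander
(each arrow means 'manager of the next')
Positions in the chain (0 = top):
  position of Eve: 0
  position of Ivan: 1
  position of Bob: 2
  position of Dave: 3
  position of Xander: 4

Dave is at position 3; the manager is 1 step up the chain, i.e. position 2: Bob.

Answer: Bob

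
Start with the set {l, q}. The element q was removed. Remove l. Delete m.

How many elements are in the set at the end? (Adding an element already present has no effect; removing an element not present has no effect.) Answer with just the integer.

Tracking the set through each operation:
Start: {l, q}
Event 1 (remove q): removed. Set: {l}
Event 2 (remove l): removed. Set: {}
Event 3 (remove m): not present, no change. Set: {}

Final set: {} (size 0)

Answer: 0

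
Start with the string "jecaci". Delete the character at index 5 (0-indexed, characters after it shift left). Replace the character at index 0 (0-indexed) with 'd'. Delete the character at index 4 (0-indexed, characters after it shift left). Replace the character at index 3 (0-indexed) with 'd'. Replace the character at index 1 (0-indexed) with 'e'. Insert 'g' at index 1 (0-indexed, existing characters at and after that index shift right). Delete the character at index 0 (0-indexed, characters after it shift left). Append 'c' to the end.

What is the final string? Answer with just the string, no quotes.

Applying each edit step by step:
Start: "jecaci"
Op 1 (delete idx 5 = 'i'): "jecaci" -> "jecac"
Op 2 (replace idx 0: 'j' -> 'd'): "jecac" -> "decac"
Op 3 (delete idx 4 = 'c'): "decac" -> "deca"
Op 4 (replace idx 3: 'a' -> 'd'): "deca" -> "decd"
Op 5 (replace idx 1: 'e' -> 'e'): "decd" -> "decd"
Op 6 (insert 'g' at idx 1): "decd" -> "dgecd"
Op 7 (delete idx 0 = 'd'): "dgecd" -> "gecd"
Op 8 (append 'c'): "gecd" -> "gecdc"

Answer: gecdc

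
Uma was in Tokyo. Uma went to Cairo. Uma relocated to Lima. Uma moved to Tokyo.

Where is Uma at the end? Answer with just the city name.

Answer: Tokyo

Derivation:
Tracking Uma's location:
Start: Uma is in Tokyo.
After move 1: Tokyo -> Cairo. Uma is in Cairo.
After move 2: Cairo -> Lima. Uma is in Lima.
After move 3: Lima -> Tokyo. Uma is in Tokyo.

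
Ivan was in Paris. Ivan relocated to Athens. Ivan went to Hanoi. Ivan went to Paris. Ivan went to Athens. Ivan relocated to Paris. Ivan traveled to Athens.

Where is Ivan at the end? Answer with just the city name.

Tracking Ivan's location:
Start: Ivan is in Paris.
After move 1: Paris -> Athens. Ivan is in Athens.
After move 2: Athens -> Hanoi. Ivan is in Hanoi.
After move 3: Hanoi -> Paris. Ivan is in Paris.
After move 4: Paris -> Athens. Ivan is in Athens.
After move 5: Athens -> Paris. Ivan is in Paris.
After move 6: Paris -> Athens. Ivan is in Athens.

Answer: Athens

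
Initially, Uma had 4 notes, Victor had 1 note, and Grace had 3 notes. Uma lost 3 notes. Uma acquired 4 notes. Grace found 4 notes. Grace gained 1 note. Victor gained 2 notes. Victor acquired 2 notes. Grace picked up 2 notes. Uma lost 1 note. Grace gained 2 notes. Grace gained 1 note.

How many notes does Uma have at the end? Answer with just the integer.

Answer: 4

Derivation:
Tracking counts step by step:
Start: Uma=4, Victor=1, Grace=3
Event 1 (Uma -3): Uma: 4 -> 1. State: Uma=1, Victor=1, Grace=3
Event 2 (Uma +4): Uma: 1 -> 5. State: Uma=5, Victor=1, Grace=3
Event 3 (Grace +4): Grace: 3 -> 7. State: Uma=5, Victor=1, Grace=7
Event 4 (Grace +1): Grace: 7 -> 8. State: Uma=5, Victor=1, Grace=8
Event 5 (Victor +2): Victor: 1 -> 3. State: Uma=5, Victor=3, Grace=8
Event 6 (Victor +2): Victor: 3 -> 5. State: Uma=5, Victor=5, Grace=8
Event 7 (Grace +2): Grace: 8 -> 10. State: Uma=5, Victor=5, Grace=10
Event 8 (Uma -1): Uma: 5 -> 4. State: Uma=4, Victor=5, Grace=10
Event 9 (Grace +2): Grace: 10 -> 12. State: Uma=4, Victor=5, Grace=12
Event 10 (Grace +1): Grace: 12 -> 13. State: Uma=4, Victor=5, Grace=13

Uma's final count: 4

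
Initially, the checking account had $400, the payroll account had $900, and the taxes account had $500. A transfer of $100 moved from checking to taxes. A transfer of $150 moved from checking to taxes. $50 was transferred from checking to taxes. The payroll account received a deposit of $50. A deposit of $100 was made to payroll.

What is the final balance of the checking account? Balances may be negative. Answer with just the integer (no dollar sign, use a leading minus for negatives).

Answer: 100

Derivation:
Tracking account balances step by step:
Start: checking=400, payroll=900, taxes=500
Event 1 (transfer 100 checking -> taxes): checking: 400 - 100 = 300, taxes: 500 + 100 = 600. Balances: checking=300, payroll=900, taxes=600
Event 2 (transfer 150 checking -> taxes): checking: 300 - 150 = 150, taxes: 600 + 150 = 750. Balances: checking=150, payroll=900, taxes=750
Event 3 (transfer 50 checking -> taxes): checking: 150 - 50 = 100, taxes: 750 + 50 = 800. Balances: checking=100, payroll=900, taxes=800
Event 4 (deposit 50 to payroll): payroll: 900 + 50 = 950. Balances: checking=100, payroll=950, taxes=800
Event 5 (deposit 100 to payroll): payroll: 950 + 100 = 1050. Balances: checking=100, payroll=1050, taxes=800

Final balance of checking: 100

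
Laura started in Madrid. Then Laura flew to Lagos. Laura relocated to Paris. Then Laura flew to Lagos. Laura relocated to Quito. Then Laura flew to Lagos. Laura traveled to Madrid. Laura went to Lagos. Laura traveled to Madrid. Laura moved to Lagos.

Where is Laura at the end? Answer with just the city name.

Answer: Lagos

Derivation:
Tracking Laura's location:
Start: Laura is in Madrid.
After move 1: Madrid -> Lagos. Laura is in Lagos.
After move 2: Lagos -> Paris. Laura is in Paris.
After move 3: Paris -> Lagos. Laura is in Lagos.
After move 4: Lagos -> Quito. Laura is in Quito.
After move 5: Quito -> Lagos. Laura is in Lagos.
After move 6: Lagos -> Madrid. Laura is in Madrid.
After move 7: Madrid -> Lagos. Laura is in Lagos.
After move 8: Lagos -> Madrid. Laura is in Madrid.
After move 9: Madrid -> Lagos. Laura is in Lagos.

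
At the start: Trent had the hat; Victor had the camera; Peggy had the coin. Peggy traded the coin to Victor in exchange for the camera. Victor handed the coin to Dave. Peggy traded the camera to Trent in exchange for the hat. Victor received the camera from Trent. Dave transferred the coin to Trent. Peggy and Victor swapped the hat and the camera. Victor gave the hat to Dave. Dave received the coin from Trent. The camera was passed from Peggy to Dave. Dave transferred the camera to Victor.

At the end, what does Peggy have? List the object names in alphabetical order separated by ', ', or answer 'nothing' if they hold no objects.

Tracking all object holders:
Start: hat:Trent, camera:Victor, coin:Peggy
Event 1 (swap coin<->camera: now coin:Victor, camera:Peggy). State: hat:Trent, camera:Peggy, coin:Victor
Event 2 (give coin: Victor -> Dave). State: hat:Trent, camera:Peggy, coin:Dave
Event 3 (swap camera<->hat: now camera:Trent, hat:Peggy). State: hat:Peggy, camera:Trent, coin:Dave
Event 4 (give camera: Trent -> Victor). State: hat:Peggy, camera:Victor, coin:Dave
Event 5 (give coin: Dave -> Trent). State: hat:Peggy, camera:Victor, coin:Trent
Event 6 (swap hat<->camera: now hat:Victor, camera:Peggy). State: hat:Victor, camera:Peggy, coin:Trent
Event 7 (give hat: Victor -> Dave). State: hat:Dave, camera:Peggy, coin:Trent
Event 8 (give coin: Trent -> Dave). State: hat:Dave, camera:Peggy, coin:Dave
Event 9 (give camera: Peggy -> Dave). State: hat:Dave, camera:Dave, coin:Dave
Event 10 (give camera: Dave -> Victor). State: hat:Dave, camera:Victor, coin:Dave

Final state: hat:Dave, camera:Victor, coin:Dave
Peggy holds: (nothing).

Answer: nothing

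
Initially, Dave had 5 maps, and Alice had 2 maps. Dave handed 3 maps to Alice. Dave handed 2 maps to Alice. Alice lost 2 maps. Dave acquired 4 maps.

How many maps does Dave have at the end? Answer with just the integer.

Answer: 4

Derivation:
Tracking counts step by step:
Start: Dave=5, Alice=2
Event 1 (Dave -> Alice, 3): Dave: 5 -> 2, Alice: 2 -> 5. State: Dave=2, Alice=5
Event 2 (Dave -> Alice, 2): Dave: 2 -> 0, Alice: 5 -> 7. State: Dave=0, Alice=7
Event 3 (Alice -2): Alice: 7 -> 5. State: Dave=0, Alice=5
Event 4 (Dave +4): Dave: 0 -> 4. State: Dave=4, Alice=5

Dave's final count: 4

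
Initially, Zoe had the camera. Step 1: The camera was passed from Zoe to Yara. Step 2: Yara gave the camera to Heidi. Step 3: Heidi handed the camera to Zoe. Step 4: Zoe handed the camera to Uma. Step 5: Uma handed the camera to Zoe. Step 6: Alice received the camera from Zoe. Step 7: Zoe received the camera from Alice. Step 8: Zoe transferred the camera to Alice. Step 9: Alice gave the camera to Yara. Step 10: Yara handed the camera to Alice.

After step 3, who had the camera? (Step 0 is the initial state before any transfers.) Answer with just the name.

Tracking the camera holder through step 3:
After step 0 (start): Zoe
After step 1: Yara
After step 2: Heidi
After step 3: Zoe

At step 3, the holder is Zoe.

Answer: Zoe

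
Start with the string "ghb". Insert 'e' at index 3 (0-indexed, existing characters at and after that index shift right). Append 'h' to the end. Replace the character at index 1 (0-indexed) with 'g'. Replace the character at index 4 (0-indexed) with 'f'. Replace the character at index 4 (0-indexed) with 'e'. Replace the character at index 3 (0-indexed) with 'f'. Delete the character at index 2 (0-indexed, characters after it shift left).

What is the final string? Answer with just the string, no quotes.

Answer: ggfe

Derivation:
Applying each edit step by step:
Start: "ghb"
Op 1 (insert 'e' at idx 3): "ghb" -> "ghbe"
Op 2 (append 'h'): "ghbe" -> "ghbeh"
Op 3 (replace idx 1: 'h' -> 'g'): "ghbeh" -> "ggbeh"
Op 4 (replace idx 4: 'h' -> 'f'): "ggbeh" -> "ggbef"
Op 5 (replace idx 4: 'f' -> 'e'): "ggbef" -> "ggbee"
Op 6 (replace idx 3: 'e' -> 'f'): "ggbee" -> "ggbfe"
Op 7 (delete idx 2 = 'b'): "ggbfe" -> "ggfe"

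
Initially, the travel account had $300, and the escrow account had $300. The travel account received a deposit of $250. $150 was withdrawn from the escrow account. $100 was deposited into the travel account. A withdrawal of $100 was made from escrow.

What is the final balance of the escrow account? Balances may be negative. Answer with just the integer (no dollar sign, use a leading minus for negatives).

Tracking account balances step by step:
Start: travel=300, escrow=300
Event 1 (deposit 250 to travel): travel: 300 + 250 = 550. Balances: travel=550, escrow=300
Event 2 (withdraw 150 from escrow): escrow: 300 - 150 = 150. Balances: travel=550, escrow=150
Event 3 (deposit 100 to travel): travel: 550 + 100 = 650. Balances: travel=650, escrow=150
Event 4 (withdraw 100 from escrow): escrow: 150 - 100 = 50. Balances: travel=650, escrow=50

Final balance of escrow: 50

Answer: 50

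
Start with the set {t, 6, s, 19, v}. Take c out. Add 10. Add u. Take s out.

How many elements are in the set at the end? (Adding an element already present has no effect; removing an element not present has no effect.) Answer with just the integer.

Answer: 6

Derivation:
Tracking the set through each operation:
Start: {19, 6, s, t, v}
Event 1 (remove c): not present, no change. Set: {19, 6, s, t, v}
Event 2 (add 10): added. Set: {10, 19, 6, s, t, v}
Event 3 (add u): added. Set: {10, 19, 6, s, t, u, v}
Event 4 (remove s): removed. Set: {10, 19, 6, t, u, v}

Final set: {10, 19, 6, t, u, v} (size 6)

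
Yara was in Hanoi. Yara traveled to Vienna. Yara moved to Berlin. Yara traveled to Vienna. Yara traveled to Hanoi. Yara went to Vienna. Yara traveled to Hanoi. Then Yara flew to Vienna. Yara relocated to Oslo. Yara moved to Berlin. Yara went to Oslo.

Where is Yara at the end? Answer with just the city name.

Answer: Oslo

Derivation:
Tracking Yara's location:
Start: Yara is in Hanoi.
After move 1: Hanoi -> Vienna. Yara is in Vienna.
After move 2: Vienna -> Berlin. Yara is in Berlin.
After move 3: Berlin -> Vienna. Yara is in Vienna.
After move 4: Vienna -> Hanoi. Yara is in Hanoi.
After move 5: Hanoi -> Vienna. Yara is in Vienna.
After move 6: Vienna -> Hanoi. Yara is in Hanoi.
After move 7: Hanoi -> Vienna. Yara is in Vienna.
After move 8: Vienna -> Oslo. Yara is in Oslo.
After move 9: Oslo -> Berlin. Yara is in Berlin.
After move 10: Berlin -> Oslo. Yara is in Oslo.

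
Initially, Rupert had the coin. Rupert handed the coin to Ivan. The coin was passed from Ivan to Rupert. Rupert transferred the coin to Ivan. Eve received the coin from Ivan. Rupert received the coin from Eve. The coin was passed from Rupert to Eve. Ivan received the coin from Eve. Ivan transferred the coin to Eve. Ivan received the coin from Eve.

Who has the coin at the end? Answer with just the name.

Answer: Ivan

Derivation:
Tracking the coin through each event:
Start: Rupert has the coin.
After event 1: Ivan has the coin.
After event 2: Rupert has the coin.
After event 3: Ivan has the coin.
After event 4: Eve has the coin.
After event 5: Rupert has the coin.
After event 6: Eve has the coin.
After event 7: Ivan has the coin.
After event 8: Eve has the coin.
After event 9: Ivan has the coin.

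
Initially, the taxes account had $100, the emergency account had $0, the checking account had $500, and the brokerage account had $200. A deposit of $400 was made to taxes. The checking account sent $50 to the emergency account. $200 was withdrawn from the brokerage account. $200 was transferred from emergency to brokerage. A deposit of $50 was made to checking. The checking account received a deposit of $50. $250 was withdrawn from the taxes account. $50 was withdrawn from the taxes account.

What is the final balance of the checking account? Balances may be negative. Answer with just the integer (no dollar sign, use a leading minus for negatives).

Answer: 550

Derivation:
Tracking account balances step by step:
Start: taxes=100, emergency=0, checking=500, brokerage=200
Event 1 (deposit 400 to taxes): taxes: 100 + 400 = 500. Balances: taxes=500, emergency=0, checking=500, brokerage=200
Event 2 (transfer 50 checking -> emergency): checking: 500 - 50 = 450, emergency: 0 + 50 = 50. Balances: taxes=500, emergency=50, checking=450, brokerage=200
Event 3 (withdraw 200 from brokerage): brokerage: 200 - 200 = 0. Balances: taxes=500, emergency=50, checking=450, brokerage=0
Event 4 (transfer 200 emergency -> brokerage): emergency: 50 - 200 = -150, brokerage: 0 + 200 = 200. Balances: taxes=500, emergency=-150, checking=450, brokerage=200
Event 5 (deposit 50 to checking): checking: 450 + 50 = 500. Balances: taxes=500, emergency=-150, checking=500, brokerage=200
Event 6 (deposit 50 to checking): checking: 500 + 50 = 550. Balances: taxes=500, emergency=-150, checking=550, brokerage=200
Event 7 (withdraw 250 from taxes): taxes: 500 - 250 = 250. Balances: taxes=250, emergency=-150, checking=550, brokerage=200
Event 8 (withdraw 50 from taxes): taxes: 250 - 50 = 200. Balances: taxes=200, emergency=-150, checking=550, brokerage=200

Final balance of checking: 550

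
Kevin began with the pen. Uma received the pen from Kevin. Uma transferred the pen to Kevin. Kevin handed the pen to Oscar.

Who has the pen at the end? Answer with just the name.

Tracking the pen through each event:
Start: Kevin has the pen.
After event 1: Uma has the pen.
After event 2: Kevin has the pen.
After event 3: Oscar has the pen.

Answer: Oscar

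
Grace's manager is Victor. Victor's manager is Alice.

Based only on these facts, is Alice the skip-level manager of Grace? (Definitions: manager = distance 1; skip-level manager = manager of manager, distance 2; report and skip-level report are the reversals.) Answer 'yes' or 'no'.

Answer: yes

Derivation:
Reconstructing the manager chain from the given facts:
  Alice -> Victor -> Grace
(each arrow means 'manager of the next')
Positions in the chain (0 = top):
  position of Alice: 0
  position of Victor: 1
  position of Grace: 2

Alice is at position 0, Grace is at position 2; signed distance (j - i) = 2.
'skip-level manager' requires j - i = 2. Actual distance is 2, so the relation HOLDS.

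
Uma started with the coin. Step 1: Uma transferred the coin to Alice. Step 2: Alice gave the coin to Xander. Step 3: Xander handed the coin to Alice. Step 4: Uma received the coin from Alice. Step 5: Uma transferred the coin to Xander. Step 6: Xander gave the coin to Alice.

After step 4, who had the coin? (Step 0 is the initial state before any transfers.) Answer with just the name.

Answer: Uma

Derivation:
Tracking the coin holder through step 4:
After step 0 (start): Uma
After step 1: Alice
After step 2: Xander
After step 3: Alice
After step 4: Uma

At step 4, the holder is Uma.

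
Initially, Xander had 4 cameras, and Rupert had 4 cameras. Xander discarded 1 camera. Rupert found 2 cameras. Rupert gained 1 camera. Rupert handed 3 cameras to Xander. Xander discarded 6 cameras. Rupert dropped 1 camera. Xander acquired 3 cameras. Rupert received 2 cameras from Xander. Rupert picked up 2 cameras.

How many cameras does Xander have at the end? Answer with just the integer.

Answer: 1

Derivation:
Tracking counts step by step:
Start: Xander=4, Rupert=4
Event 1 (Xander -1): Xander: 4 -> 3. State: Xander=3, Rupert=4
Event 2 (Rupert +2): Rupert: 4 -> 6. State: Xander=3, Rupert=6
Event 3 (Rupert +1): Rupert: 6 -> 7. State: Xander=3, Rupert=7
Event 4 (Rupert -> Xander, 3): Rupert: 7 -> 4, Xander: 3 -> 6. State: Xander=6, Rupert=4
Event 5 (Xander -6): Xander: 6 -> 0. State: Xander=0, Rupert=4
Event 6 (Rupert -1): Rupert: 4 -> 3. State: Xander=0, Rupert=3
Event 7 (Xander +3): Xander: 0 -> 3. State: Xander=3, Rupert=3
Event 8 (Xander -> Rupert, 2): Xander: 3 -> 1, Rupert: 3 -> 5. State: Xander=1, Rupert=5
Event 9 (Rupert +2): Rupert: 5 -> 7. State: Xander=1, Rupert=7

Xander's final count: 1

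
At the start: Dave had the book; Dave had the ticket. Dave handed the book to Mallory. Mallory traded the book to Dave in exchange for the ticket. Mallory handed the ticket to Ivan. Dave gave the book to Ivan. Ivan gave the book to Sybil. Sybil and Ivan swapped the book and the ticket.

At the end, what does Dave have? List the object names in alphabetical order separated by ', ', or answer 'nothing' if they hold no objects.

Tracking all object holders:
Start: book:Dave, ticket:Dave
Event 1 (give book: Dave -> Mallory). State: book:Mallory, ticket:Dave
Event 2 (swap book<->ticket: now book:Dave, ticket:Mallory). State: book:Dave, ticket:Mallory
Event 3 (give ticket: Mallory -> Ivan). State: book:Dave, ticket:Ivan
Event 4 (give book: Dave -> Ivan). State: book:Ivan, ticket:Ivan
Event 5 (give book: Ivan -> Sybil). State: book:Sybil, ticket:Ivan
Event 6 (swap book<->ticket: now book:Ivan, ticket:Sybil). State: book:Ivan, ticket:Sybil

Final state: book:Ivan, ticket:Sybil
Dave holds: (nothing).

Answer: nothing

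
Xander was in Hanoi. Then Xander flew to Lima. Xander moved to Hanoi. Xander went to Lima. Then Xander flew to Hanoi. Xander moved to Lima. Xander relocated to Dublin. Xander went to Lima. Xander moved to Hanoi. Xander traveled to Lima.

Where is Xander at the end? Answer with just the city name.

Answer: Lima

Derivation:
Tracking Xander's location:
Start: Xander is in Hanoi.
After move 1: Hanoi -> Lima. Xander is in Lima.
After move 2: Lima -> Hanoi. Xander is in Hanoi.
After move 3: Hanoi -> Lima. Xander is in Lima.
After move 4: Lima -> Hanoi. Xander is in Hanoi.
After move 5: Hanoi -> Lima. Xander is in Lima.
After move 6: Lima -> Dublin. Xander is in Dublin.
After move 7: Dublin -> Lima. Xander is in Lima.
After move 8: Lima -> Hanoi. Xander is in Hanoi.
After move 9: Hanoi -> Lima. Xander is in Lima.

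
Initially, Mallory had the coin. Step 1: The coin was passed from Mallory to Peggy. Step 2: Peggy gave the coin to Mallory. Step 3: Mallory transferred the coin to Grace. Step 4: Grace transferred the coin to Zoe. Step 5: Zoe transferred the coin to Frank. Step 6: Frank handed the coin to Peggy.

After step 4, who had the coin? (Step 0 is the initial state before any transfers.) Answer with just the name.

Answer: Zoe

Derivation:
Tracking the coin holder through step 4:
After step 0 (start): Mallory
After step 1: Peggy
After step 2: Mallory
After step 3: Grace
After step 4: Zoe

At step 4, the holder is Zoe.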